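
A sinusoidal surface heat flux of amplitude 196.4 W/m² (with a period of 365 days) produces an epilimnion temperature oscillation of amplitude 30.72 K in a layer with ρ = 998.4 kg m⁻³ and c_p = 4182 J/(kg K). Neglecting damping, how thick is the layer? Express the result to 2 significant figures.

ω = 2π / 3.15×10^7 s = 1.99×10^-7 s⁻¹.
Required C = F₀ / (A ω) = 196.4 / (30.72 × 1.99×10^-7) = 3.21×10^7 J/(m²·K).
D = C / (ρ c_p) = 3.21×10^7 / (998.4 × 4182) = 7.69 m.

7.7 m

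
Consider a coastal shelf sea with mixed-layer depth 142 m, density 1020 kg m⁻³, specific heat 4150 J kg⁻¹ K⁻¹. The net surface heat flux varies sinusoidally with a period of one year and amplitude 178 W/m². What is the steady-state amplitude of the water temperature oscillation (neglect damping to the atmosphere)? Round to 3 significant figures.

1.49 K

Areal heat capacity C = ρ c_p D = 1020 × 4150 × 142 = 6.01×10^8 J m⁻² K⁻¹.
Angular frequency ω = 2π / T = 2π / 3.15×10^7 s = 1.99×10^-7 s⁻¹.
Cω = 6.01×10^8 × 1.99×10^-7 = 120 W/(m²·K).
Amplitude A = F₀ / (Cω) = 178 / 120 = 1.49 K.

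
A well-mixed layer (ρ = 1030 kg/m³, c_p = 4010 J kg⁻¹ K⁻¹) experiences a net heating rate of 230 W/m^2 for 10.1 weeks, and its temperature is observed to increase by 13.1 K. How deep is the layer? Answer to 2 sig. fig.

26 m

Heat input Q = F Δt = 230 × 6.11×10^6 s = 1.40×10^9 J/m².
Required areal heat capacity C = Q / ΔT = 1.07×10^8 J/(m²·K).
Depth D = C / (ρ c_p) = 1.07×10^8 / (1030 × 4010) = 26.0 m.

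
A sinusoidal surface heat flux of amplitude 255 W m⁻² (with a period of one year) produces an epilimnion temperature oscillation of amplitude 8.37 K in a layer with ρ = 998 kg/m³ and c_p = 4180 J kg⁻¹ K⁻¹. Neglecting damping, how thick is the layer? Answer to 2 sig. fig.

37 m

ω = 2π / 3.15×10^7 s = 1.99×10^-7 s⁻¹.
Required C = F₀ / (A ω) = 255 / (8.37 × 1.99×10^-7) = 1.53×10^8 J/(m²·K).
D = C / (ρ c_p) = 1.53×10^8 / (998 × 4180) = 36.7 m.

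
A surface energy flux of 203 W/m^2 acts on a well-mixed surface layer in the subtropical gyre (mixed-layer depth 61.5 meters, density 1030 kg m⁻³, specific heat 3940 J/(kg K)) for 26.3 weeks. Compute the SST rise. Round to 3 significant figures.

12.9 K

Areal heat capacity C = ρ c_p D = 1030 × 3940 × 61.5 = 2.50×10^8 J m⁻² K⁻¹.
Net heat input Q = F Δt = 203 × (26.3 weeks × 6.048×10^5 s/week) = 3.23×10^9 J/m².
ΔT = Q / C = 3.23×10^9 / 2.50×10^8 = 12.9 K.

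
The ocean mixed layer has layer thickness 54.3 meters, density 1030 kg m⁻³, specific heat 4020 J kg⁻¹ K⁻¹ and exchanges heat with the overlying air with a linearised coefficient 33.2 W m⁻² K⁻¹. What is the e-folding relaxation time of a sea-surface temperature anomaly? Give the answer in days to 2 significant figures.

78 days

Areal heat capacity C = ρ c_p D = 1030 × 4020 × 54.3 = 2.25×10^8 J m⁻² K⁻¹.
Relaxation time τ = C / λ = 2.25×10^8 / 33.2 = 6.77×10^6 s.
In days: 6.77×10^6 s / (86400 s/day) = 78.4 days.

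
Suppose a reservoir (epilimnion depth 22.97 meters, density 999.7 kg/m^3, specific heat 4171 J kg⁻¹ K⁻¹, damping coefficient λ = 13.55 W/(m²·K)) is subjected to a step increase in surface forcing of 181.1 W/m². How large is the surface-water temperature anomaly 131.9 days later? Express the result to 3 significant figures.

Areal heat capacity C = ρ c_p D = 999.7 × 4171 × 22.97 = 9.58×10^7 J/(m²·K).
τ = C / λ = 9.58×10^7 / 13.55 = 7.07×10^6 s.
Equilibrium anomaly ΔT_eq = F / λ = 181.1 / 13.55 = 13.4 K.
t = 131.9 days = 1.14×10^7 s, so t/τ = 1.61.
ΔT(t) = ΔT_eq (1 − e^(−t/τ)) = 13.4 × (1 − e^−1.61) = 10.7 K.

10.7 K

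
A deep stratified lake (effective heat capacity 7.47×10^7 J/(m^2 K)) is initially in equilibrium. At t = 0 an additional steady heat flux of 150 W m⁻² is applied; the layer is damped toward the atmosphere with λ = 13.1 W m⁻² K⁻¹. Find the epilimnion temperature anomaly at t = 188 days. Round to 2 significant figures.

11 K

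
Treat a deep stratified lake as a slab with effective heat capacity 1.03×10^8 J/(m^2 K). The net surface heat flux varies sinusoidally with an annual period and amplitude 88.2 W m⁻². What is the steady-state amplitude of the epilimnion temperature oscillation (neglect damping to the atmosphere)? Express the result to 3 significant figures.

4.30 K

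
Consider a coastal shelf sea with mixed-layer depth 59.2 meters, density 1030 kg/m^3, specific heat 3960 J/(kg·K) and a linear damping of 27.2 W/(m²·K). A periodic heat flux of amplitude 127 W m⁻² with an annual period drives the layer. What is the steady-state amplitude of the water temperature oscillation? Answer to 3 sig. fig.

2.30 K

Areal heat capacity C = ρ c_p D = 1030 × 3960 × 59.2 = 2.41×10^8 J/(m^2 K).
Angular frequency ω = 2π / T = 2π / 3.15×10^7 s = 1.99×10^-7 s⁻¹.
√((Cω)² + λ²) = √((48.1)² + 27.2²) = 55.3 W/(m²·K).
Amplitude A = F₀ / √((Cω)²+λ²) = 127 / 55.3 = 2.30 K.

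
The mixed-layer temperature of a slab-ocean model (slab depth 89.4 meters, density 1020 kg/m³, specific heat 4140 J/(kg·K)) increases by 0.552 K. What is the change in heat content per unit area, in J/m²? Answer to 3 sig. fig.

Areal heat capacity C = ρ c_p D = 1020 × 4140 × 89.4 = 3.78×10^8 J/(m^2 K).
ΔQ = C ΔT = 3.78×10^8 × 0.552 = 2.08×10^8 J/m².

2.08×10^8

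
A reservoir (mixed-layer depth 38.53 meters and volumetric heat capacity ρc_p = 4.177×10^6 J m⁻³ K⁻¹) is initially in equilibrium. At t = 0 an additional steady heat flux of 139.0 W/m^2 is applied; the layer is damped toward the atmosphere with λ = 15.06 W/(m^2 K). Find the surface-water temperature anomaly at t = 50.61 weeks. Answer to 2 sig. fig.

Areal heat capacity C = ρc_p × D = 4.177×10^6 × 38.53 = 1.61×10^8 J m⁻² K⁻¹.
τ = C / λ = 1.61×10^8 / 15.06 = 1.07×10^7 s.
Equilibrium anomaly ΔT_eq = F / λ = 139.0 / 15.06 = 9.23 K.
t = 50.61 weeks = 3.06×10^7 s, so t/τ = 2.86.
ΔT(t) = ΔT_eq (1 − e^(−t/τ)) = 9.23 × (1 − e^−2.86) = 8.70 K.

8.7 K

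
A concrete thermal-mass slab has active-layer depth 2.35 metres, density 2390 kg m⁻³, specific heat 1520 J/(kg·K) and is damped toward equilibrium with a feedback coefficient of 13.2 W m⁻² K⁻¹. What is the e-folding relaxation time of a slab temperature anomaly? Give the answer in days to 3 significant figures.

7.49 days

Areal heat capacity C = ρ c_p D = 2390 × 1520 × 2.35 = 8.54×10^6 J/(m²·K).
Relaxation time τ = C / λ = 8.54×10^6 / 13.2 = 6.47×10^5 s.
In days: 6.47×10^5 s / (86400 s/day) = 7.49 days.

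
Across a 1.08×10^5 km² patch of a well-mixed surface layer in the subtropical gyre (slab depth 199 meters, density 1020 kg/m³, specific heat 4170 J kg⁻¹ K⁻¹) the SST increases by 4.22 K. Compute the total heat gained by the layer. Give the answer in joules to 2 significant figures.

Areal heat capacity C = ρ c_p D = 1020 × 4170 × 199 = 8.46×10^8 J m⁻² K⁻¹.
Heat per unit area: q = C ΔT = 8.46×10^8 × 4.22 = 3.57×10^9 J/m².
Total heat: Q = q × A = 3.57×10^9 × (1.08×10^5 × 10⁶ m²) = 3.86×10^20 J.

3.9×10^20 J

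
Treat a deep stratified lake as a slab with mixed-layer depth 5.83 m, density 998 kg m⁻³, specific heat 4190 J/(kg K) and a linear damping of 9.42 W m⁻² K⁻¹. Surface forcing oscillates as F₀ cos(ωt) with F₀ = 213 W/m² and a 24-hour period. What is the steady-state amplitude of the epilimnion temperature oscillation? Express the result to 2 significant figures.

0.12 K

Areal heat capacity C = ρ c_p D = 998 × 4190 × 5.83 = 2.44×10^7 J m⁻² K⁻¹.
Angular frequency ω = 2π / T = 2π / 86400 s = 7.27×10^-5 s⁻¹.
√((Cω)² + λ²) = √((1770)² + 9.42²) = 1770 W/(m²·K).
Amplitude A = F₀ / √((Cω)²+λ²) = 213 / 1770 = 0.120 K.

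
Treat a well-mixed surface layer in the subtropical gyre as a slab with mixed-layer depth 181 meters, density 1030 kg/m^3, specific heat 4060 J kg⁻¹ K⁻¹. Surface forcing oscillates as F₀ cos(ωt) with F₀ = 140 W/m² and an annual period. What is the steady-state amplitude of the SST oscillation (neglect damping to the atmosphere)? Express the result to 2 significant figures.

0.93 K

Areal heat capacity C = ρ c_p D = 1030 × 4060 × 181 = 7.57×10^8 J/(m²·K).
Angular frequency ω = 2π / T = 2π / 3.15×10^7 s = 1.99×10^-7 s⁻¹.
Cω = 7.57×10^8 × 1.99×10^-7 = 151 W/(m²·K).
Amplitude A = F₀ / (Cω) = 140 / 151 = 0.928 K.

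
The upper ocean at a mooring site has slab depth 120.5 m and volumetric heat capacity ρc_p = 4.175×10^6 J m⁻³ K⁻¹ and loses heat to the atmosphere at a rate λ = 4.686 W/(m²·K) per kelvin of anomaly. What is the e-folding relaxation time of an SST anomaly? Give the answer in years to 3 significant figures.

3.40 years

Areal heat capacity C = ρc_p × D = 4.175×10^6 × 120.5 = 5.03×10^8 J/(m²·K).
Relaxation time τ = C / λ = 5.03×10^8 / 4.686 = 1.07×10^8 s.
In years: 1.07×10^8 s / (3.156×10^7 s/year) = 3.40 years.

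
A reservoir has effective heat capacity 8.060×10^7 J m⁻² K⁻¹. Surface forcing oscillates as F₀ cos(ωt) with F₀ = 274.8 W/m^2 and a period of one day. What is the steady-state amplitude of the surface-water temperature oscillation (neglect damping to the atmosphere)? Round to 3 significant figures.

0.0469 K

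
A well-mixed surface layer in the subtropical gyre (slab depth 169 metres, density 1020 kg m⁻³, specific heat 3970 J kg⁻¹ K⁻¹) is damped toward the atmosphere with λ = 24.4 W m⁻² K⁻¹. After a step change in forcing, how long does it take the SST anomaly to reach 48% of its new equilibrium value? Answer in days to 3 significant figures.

212 days

Areal heat capacity C = ρ c_p D = 1020 × 3970 × 169 = 6.84×10^8 J m⁻² K⁻¹.
τ = C / λ = 6.84×10^8 / 24.4 = 2.80×10^7 s.
Fraction reached: 1 − e^(−t/τ) = 0.48 ⇒ t = −τ ln(1 − 0.48) = τ × 0.654.
t = 1.83×10^7 s = 212 days.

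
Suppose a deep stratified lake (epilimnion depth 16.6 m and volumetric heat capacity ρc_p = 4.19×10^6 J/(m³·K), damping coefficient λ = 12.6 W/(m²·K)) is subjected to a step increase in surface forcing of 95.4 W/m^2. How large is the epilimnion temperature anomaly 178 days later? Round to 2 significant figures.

7.1 K

Areal heat capacity C = ρc_p × D = 4.19×10^6 × 16.6 = 6.96×10^7 J m⁻² K⁻¹.
τ = C / λ = 6.96×10^7 / 12.6 = 5.52×10^6 s.
Equilibrium anomaly ΔT_eq = F / λ = 95.4 / 12.6 = 7.57 K.
t = 178 days = 1.54×10^7 s, so t/τ = 2.79.
ΔT(t) = ΔT_eq (1 − e^(−t/τ)) = 7.57 × (1 − e^−2.79) = 7.10 K.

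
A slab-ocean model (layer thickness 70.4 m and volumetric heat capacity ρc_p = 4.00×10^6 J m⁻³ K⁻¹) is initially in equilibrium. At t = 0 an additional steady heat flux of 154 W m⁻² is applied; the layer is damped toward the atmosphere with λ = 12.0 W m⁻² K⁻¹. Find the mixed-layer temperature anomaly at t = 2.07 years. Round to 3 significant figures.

12.0 K

Areal heat capacity C = ρc_p × D = 4.00×10^6 × 70.4 = 2.82×10^8 J/(m²·K).
τ = C / λ = 2.82×10^8 / 12.0 = 2.35×10^7 s.
Equilibrium anomaly ΔT_eq = F / λ = 154 / 12.0 = 12.8 K.
t = 2.07 years = 6.53×10^7 s, so t/τ = 2.78.
ΔT(t) = ΔT_eq (1 − e^(−t/τ)) = 12.8 × (1 − e^−2.78) = 12.0 K.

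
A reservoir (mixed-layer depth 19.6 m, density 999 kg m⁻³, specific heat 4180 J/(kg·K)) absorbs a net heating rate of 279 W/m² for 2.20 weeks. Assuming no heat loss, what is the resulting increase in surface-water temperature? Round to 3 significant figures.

Areal heat capacity C = ρ c_p D = 999 × 4180 × 19.6 = 8.18×10^7 J/(m²·K).
Net heat input Q = F Δt = 279 × (2.20 weeks × 6.048×10^5 s/week) = 3.71×10^8 J/m².
ΔT = Q / C = 3.71×10^8 / 8.18×10^7 = 4.54 K.

4.54 K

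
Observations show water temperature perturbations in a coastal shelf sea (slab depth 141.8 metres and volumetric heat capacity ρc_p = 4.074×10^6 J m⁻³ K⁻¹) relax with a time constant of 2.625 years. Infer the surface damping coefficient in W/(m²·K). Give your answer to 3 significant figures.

Areal heat capacity C = ρc_p × D = 4.074×10^6 × 141.8 = 5.78×10^8 J/(m^2 K).
τ = 2.625 years = 8.28×10^7 s.
λ = C / τ = 5.78×10^8 / 8.28×10^7 = 6.97 W/(m²·K).

6.97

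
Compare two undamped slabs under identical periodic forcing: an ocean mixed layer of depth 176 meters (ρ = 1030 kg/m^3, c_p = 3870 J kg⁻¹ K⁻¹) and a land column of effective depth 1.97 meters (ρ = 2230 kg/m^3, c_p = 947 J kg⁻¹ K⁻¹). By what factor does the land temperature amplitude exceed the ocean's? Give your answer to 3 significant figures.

C_ocean = 1030 × 3870 × 176 = 7.02×10^8 J/(m²·K).
C_land = 2230 × 947 × 1.97 = 4.16×10^6 J/(m²·K).
Undamped amplitude ∝ 1/C, so A_land/A_ocean = C_ocean/C_land = 169.

169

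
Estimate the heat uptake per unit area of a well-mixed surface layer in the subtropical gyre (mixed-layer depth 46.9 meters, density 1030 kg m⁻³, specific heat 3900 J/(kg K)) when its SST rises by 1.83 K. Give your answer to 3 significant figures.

3.45×10^8

Areal heat capacity C = ρ c_p D = 1030 × 3900 × 46.9 = 1.88×10^8 J/(m²·K).
ΔQ = C ΔT = 1.88×10^8 × 1.83 = 3.45×10^8 J/m².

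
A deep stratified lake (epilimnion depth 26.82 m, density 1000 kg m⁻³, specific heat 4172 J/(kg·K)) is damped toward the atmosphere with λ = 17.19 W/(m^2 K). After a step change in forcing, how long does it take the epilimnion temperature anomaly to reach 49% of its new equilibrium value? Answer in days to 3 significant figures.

Areal heat capacity C = ρ c_p D = 1000 × 4172 × 26.82 = 1.12×10^8 J/(m²·K).
τ = C / λ = 1.12×10^8 / 17.19 = 6.51×10^6 s.
Fraction reached: 1 − e^(−t/τ) = 0.49 ⇒ t = −τ ln(1 − 0.49) = τ × 0.673.
t = 4.38×10^6 s = 50.7 days.

50.7 days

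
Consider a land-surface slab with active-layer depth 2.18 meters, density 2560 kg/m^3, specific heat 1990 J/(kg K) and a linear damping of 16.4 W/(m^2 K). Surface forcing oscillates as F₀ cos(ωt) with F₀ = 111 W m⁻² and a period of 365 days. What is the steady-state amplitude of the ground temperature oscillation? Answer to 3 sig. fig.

6.71 K

Areal heat capacity C = ρ c_p D = 2560 × 1990 × 2.18 = 1.11×10^7 J m⁻² K⁻¹.
Angular frequency ω = 2π / T = 2π / 3.15×10^7 s = 1.99×10^-7 s⁻¹.
√((Cω)² + λ²) = √((2.21)² + 16.4²) = 16.5 W/(m²·K).
Amplitude A = F₀ / √((Cω)²+λ²) = 111 / 16.5 = 6.71 K.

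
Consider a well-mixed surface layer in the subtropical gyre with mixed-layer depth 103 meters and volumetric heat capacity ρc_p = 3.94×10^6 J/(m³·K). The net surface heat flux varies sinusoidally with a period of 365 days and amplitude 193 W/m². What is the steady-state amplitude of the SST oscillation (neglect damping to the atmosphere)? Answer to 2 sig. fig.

Areal heat capacity C = ρc_p × D = 3.94×10^6 × 103 = 4.06×10^8 J/(m^2 K).
Angular frequency ω = 2π / T = 2π / 3.15×10^7 s = 1.99×10^-7 s⁻¹.
Cω = 4.06×10^8 × 1.99×10^-7 = 80.9 W/(m²·K).
Amplitude A = F₀ / (Cω) = 193 / 80.9 = 2.39 K.

2.4 K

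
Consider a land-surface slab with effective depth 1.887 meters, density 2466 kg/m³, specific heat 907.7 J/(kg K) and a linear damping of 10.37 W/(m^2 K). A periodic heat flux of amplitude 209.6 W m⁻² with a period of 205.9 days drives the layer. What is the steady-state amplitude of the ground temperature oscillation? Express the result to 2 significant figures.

Areal heat capacity C = ρ c_p D = 2466 × 907.7 × 1.887 = 4.22×10^6 J m⁻² K⁻¹.
Angular frequency ω = 2π / T = 2π / 1.78×10^7 s = 3.53×10^-7 s⁻¹.
√((Cω)² + λ²) = √((1.49)² + 10.37²) = 10.5 W/(m²·K).
Amplitude A = F₀ / √((Cω)²+λ²) = 209.6 / 10.5 = 20.0 K.

20 K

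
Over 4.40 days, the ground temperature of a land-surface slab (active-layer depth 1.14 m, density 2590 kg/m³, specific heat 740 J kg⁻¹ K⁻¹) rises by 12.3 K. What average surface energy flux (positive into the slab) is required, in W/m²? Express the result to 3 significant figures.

Areal heat capacity C = ρ c_p D = 2590 × 740 × 1.14 = 2.18×10^6 J/(m^2 K).
Required heat per unit area: Q = C ΔT = 2.18×10^6 × 12.3 = 2.69×10^7 J/m².
Flux F = Q / Δt = 2.69×10^7 / 3.80×10^5 s = 70.7 W/m².

70.7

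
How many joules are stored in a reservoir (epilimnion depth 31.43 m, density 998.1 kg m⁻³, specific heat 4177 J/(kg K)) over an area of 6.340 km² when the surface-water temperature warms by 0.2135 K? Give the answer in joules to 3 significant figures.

1.77×10^14 J

Areal heat capacity C = ρ c_p D = 998.1 × 4177 × 31.43 = 1.31×10^8 J/(m^2 K).
Heat per unit area: q = C ΔT = 1.31×10^8 × 0.2135 = 2.80×10^7 J/m².
Total heat: Q = q × A = 2.80×10^7 × (6.340 × 10⁶ m²) = 1.77×10^14 J.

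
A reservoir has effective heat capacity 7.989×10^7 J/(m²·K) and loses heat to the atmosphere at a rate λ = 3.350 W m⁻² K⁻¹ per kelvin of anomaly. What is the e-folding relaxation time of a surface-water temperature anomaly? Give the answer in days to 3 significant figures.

276 days

Areal heat capacity C = 7.989×10^7 J/(m²·K) (given).
Relaxation time τ = C / λ = 7.99×10^7 / 3.350 = 2.38×10^7 s.
In days: 2.38×10^7 s / (86400 s/day) = 276 days.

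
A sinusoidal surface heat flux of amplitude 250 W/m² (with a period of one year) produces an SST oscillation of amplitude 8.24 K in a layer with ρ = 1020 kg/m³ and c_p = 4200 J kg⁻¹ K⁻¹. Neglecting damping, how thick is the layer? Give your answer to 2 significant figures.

36 m

ω = 2π / 3.15×10^7 s = 1.99×10^-7 s⁻¹.
Required C = F₀ / (A ω) = 250 / (8.24 × 1.99×10^-7) = 1.52×10^8 J/(m²·K).
D = C / (ρ c_p) = 1.52×10^8 / (1020 × 4200) = 35.5 m.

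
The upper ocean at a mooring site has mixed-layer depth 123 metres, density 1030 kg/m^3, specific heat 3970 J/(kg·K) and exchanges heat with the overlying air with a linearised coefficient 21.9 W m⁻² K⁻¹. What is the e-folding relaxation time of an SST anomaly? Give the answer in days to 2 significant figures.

Areal heat capacity C = ρ c_p D = 1030 × 3970 × 123 = 5.03×10^8 J m⁻² K⁻¹.
Relaxation time τ = C / λ = 5.03×10^8 / 21.9 = 2.30×10^7 s.
In days: 2.30×10^7 s / (86400 s/day) = 266 days.

270 days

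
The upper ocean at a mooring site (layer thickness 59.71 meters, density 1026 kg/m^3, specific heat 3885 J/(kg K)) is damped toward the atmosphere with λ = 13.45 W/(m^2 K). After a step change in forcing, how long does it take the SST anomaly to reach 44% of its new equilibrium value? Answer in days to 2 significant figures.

120 days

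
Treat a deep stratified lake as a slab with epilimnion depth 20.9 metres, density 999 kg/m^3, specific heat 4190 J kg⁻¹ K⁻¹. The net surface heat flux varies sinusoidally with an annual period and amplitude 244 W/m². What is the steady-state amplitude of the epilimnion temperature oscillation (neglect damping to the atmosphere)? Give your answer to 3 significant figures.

14.0 K

Areal heat capacity C = ρ c_p D = 999 × 4190 × 20.9 = 8.75×10^7 J/(m²·K).
Angular frequency ω = 2π / T = 2π / 3.15×10^7 s = 1.99×10^-7 s⁻¹.
Cω = 8.75×10^7 × 1.99×10^-7 = 17.4 W/(m²·K).
Amplitude A = F₀ / (Cω) = 244 / 17.4 = 14.0 K.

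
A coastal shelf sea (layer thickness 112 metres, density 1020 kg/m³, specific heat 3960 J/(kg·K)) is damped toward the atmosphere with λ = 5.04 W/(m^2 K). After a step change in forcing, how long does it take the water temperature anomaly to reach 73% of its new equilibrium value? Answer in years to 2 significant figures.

Areal heat capacity C = ρ c_p D = 1020 × 3960 × 112 = 4.52×10^8 J m⁻² K⁻¹.
τ = C / λ = 4.52×10^8 / 5.04 = 8.98×10^7 s.
Fraction reached: 1 − e^(−t/τ) = 0.73 ⇒ t = −τ ln(1 − 0.73) = τ × 1.31.
t = 1.18×10^8 s = 3.72 years.

3.7 years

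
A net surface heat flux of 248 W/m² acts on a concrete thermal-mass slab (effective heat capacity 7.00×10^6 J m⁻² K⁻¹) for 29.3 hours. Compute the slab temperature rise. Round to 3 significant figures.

Areal heat capacity C = 7.00×10^6 J m⁻² K⁻¹ (given).
Net heat input Q = F Δt = 248 × (29.3 hours × 3600 s/hour) = 2.62×10^7 J/m².
ΔT = Q / C = 2.62×10^7 / 7.00×10^6 = 3.74 K.

3.74 K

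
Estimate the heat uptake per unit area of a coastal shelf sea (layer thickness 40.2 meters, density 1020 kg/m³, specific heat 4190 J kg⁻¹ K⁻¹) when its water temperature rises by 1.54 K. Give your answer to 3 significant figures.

2.65×10^8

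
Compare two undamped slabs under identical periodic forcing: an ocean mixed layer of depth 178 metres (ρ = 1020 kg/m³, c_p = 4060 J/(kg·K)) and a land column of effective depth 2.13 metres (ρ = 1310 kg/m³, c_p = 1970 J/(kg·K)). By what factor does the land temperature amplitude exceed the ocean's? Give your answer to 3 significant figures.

134

C_ocean = 1020 × 4060 × 178 = 7.37×10^8 J/(m²·K).
C_land = 1310 × 1970 × 2.13 = 5.50×10^6 J/(m²·K).
Undamped amplitude ∝ 1/C, so A_land/A_ocean = C_ocean/C_land = 134.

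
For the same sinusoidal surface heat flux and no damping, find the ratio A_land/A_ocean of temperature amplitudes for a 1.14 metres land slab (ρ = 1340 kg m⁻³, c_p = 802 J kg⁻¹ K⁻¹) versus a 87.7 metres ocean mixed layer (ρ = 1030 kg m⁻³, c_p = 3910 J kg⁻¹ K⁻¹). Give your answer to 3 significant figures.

288

C_ocean = 1030 × 3910 × 87.7 = 3.53×10^8 J/(m²·K).
C_land = 1340 × 802 × 1.14 = 1.23×10^6 J/(m²·K).
Undamped amplitude ∝ 1/C, so A_land/A_ocean = C_ocean/C_land = 288.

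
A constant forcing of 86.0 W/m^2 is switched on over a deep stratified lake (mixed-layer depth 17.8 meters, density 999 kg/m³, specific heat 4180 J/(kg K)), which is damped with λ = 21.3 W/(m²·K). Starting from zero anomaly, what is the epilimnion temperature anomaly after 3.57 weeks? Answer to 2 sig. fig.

Areal heat capacity C = ρ c_p D = 999 × 4180 × 17.8 = 7.43×10^7 J m⁻² K⁻¹.
τ = C / λ = 7.43×10^7 / 21.3 = 3.49×10^6 s.
Equilibrium anomaly ΔT_eq = F / λ = 86.0 / 21.3 = 4.04 K.
t = 3.57 weeks = 2.16×10^6 s, so t/τ = 0.619.
ΔT(t) = ΔT_eq (1 − e^(−t/τ)) = 4.04 × (1 − e^−0.619) = 1.86 K.

1.9 K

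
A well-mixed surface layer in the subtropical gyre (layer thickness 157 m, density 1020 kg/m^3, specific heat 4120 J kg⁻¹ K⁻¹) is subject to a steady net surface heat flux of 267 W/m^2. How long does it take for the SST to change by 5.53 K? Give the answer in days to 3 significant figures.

Areal heat capacity C = ρ c_p D = 1020 × 4120 × 157 = 6.60×10^8 J m⁻² K⁻¹.
Time required: Δt = C ΔT / F = 6.60×10^8 × 5.53 / 267 = 1.37×10^7 s.
In days: 1.37×10^7 s / (86400 s/day) = 158 days.

158 days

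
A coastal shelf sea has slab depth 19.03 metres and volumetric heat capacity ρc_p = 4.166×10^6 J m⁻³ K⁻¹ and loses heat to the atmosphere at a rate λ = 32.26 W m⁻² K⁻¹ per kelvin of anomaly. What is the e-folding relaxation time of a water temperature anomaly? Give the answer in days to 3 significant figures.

28.4 days

Areal heat capacity C = ρc_p × D = 4.166×10^6 × 19.03 = 7.93×10^7 J/(m^2 K).
Relaxation time τ = C / λ = 7.93×10^7 / 32.26 = 2.46×10^6 s.
In days: 2.46×10^6 s / (86400 s/day) = 28.4 days.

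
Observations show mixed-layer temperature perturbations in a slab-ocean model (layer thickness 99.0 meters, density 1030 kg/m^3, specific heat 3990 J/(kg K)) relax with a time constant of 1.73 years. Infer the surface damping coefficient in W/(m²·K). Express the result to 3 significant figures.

7.45

Areal heat capacity C = ρ c_p D = 1030 × 3990 × 99.0 = 4.07×10^8 J/(m^2 K).
τ = 1.73 years = 5.46×10^7 s.
λ = C / τ = 4.07×10^8 / 5.46×10^7 = 7.45 W/(m²·K).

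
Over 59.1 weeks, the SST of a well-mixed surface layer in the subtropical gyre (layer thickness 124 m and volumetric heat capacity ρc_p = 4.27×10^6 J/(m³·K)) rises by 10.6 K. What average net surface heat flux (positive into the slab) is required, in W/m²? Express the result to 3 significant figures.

157

Areal heat capacity C = ρc_p × D = 4.27×10^6 × 124 = 5.29×10^8 J m⁻² K⁻¹.
Required heat per unit area: Q = C ΔT = 5.29×10^8 × 10.6 = 5.61×10^9 J/m².
Flux F = Q / Δt = 5.61×10^9 / 3.57×10^7 s = 157 W/m².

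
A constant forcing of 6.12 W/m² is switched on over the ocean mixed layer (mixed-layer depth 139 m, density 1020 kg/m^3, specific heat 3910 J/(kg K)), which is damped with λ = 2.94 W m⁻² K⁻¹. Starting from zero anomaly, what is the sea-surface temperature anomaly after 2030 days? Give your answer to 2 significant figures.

1.3 K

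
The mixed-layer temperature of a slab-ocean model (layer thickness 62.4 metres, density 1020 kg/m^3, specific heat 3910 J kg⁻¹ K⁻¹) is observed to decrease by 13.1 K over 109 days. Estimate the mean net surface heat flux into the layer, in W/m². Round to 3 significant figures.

-346

Areal heat capacity C = ρ c_p D = 1020 × 3910 × 62.4 = 2.49×10^8 J/(m²·K).
Required heat per unit area: Q = C ΔT = 2.49×10^8 × -13.1 = -3.26×10^9 J/m².
Flux F = Q / Δt = -3.26×10^9 / 9.42×10^6 s = -346 W/m².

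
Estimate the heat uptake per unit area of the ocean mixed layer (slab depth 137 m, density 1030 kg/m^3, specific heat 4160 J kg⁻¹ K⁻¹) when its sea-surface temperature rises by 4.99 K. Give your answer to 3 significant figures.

2.93×10^9

Areal heat capacity C = ρ c_p D = 1030 × 4160 × 137 = 5.87×10^8 J m⁻² K⁻¹.
ΔQ = C ΔT = 5.87×10^8 × 4.99 = 2.93×10^9 J/m².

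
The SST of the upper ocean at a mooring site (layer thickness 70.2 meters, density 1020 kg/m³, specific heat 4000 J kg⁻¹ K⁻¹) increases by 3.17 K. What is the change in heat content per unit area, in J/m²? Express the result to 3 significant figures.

9.08×10^8

Areal heat capacity C = ρ c_p D = 1020 × 4000 × 70.2 = 2.86×10^8 J/(m^2 K).
ΔQ = C ΔT = 2.86×10^8 × 3.17 = 9.08×10^8 J/m².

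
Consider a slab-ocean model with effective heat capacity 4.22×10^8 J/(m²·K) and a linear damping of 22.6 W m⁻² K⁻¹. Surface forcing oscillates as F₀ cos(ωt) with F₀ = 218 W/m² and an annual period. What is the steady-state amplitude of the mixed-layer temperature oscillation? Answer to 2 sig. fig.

Areal heat capacity C = 4.22×10^8 J/(m²·K) (given).
Angular frequency ω = 2π / T = 2π / 3.15×10^7 s = 1.99×10^-7 s⁻¹.
√((Cω)² + λ²) = √((84.1)² + 22.6²) = 87.1 W/(m²·K).
Amplitude A = F₀ / √((Cω)²+λ²) = 218 / 87.1 = 2.50 K.

2.5 K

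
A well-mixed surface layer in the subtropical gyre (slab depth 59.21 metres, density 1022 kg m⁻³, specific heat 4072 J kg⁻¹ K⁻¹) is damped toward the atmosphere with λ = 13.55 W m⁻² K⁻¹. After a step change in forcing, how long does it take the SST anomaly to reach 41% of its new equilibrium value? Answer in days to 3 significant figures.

111 days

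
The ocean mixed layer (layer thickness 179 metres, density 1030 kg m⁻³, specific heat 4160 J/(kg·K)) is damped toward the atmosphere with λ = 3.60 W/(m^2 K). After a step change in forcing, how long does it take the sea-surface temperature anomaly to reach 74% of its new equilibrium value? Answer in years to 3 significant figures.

9.09 years

Areal heat capacity C = ρ c_p D = 1030 × 4160 × 179 = 7.67×10^8 J/(m²·K).
τ = C / λ = 7.67×10^8 / 3.60 = 2.13×10^8 s.
Fraction reached: 1 − e^(−t/τ) = 0.74 ⇒ t = −τ ln(1 − 0.74) = τ × 1.35.
t = 2.87×10^8 s = 9.09 years.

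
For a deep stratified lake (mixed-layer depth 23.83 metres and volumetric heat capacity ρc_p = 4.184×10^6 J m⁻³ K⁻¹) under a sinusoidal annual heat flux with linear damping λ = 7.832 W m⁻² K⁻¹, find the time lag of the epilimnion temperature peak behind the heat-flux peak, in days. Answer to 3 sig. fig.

69.4 days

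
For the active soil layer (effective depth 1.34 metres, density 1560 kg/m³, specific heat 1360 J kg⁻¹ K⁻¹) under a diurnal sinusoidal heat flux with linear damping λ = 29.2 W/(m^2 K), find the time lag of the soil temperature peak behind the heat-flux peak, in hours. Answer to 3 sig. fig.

5.46 hours

Areal heat capacity C = ρ c_p D = 1560 × 1360 × 1.34 = 2.84×10^6 J/(m²·K).
ω = 2π / 86400 s = 7.27×10^-5 s⁻¹.
Phase lag φ = arctan(Cω/λ) = arctan(207/29.2) = 1.43 rad.
Time lag = φ / ω = 1.43 / 7.27×10^-5 = 19700 s = 5.46 hours.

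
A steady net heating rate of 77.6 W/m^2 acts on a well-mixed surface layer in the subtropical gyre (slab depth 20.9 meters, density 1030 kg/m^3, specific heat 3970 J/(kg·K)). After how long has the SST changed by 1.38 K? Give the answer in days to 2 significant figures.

18 days

Areal heat capacity C = ρ c_p D = 1030 × 3970 × 20.9 = 8.55×10^7 J m⁻² K⁻¹.
Time required: Δt = C ΔT / F = 8.55×10^7 × 1.38 / 77.6 = 1.52×10^6 s.
In days: 1.52×10^6 s / (86400 s/day) = 17.6 days.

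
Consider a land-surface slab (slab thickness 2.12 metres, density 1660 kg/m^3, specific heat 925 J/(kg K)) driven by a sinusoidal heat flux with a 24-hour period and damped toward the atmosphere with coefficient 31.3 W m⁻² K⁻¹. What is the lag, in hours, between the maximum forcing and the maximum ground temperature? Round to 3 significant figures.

5.50 hours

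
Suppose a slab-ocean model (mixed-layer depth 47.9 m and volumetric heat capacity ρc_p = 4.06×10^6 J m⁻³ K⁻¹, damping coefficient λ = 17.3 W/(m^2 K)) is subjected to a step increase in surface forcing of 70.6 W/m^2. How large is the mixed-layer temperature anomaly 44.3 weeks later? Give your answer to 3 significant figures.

3.70 K

Areal heat capacity C = ρc_p × D = 4.06×10^6 × 47.9 = 1.94×10^8 J m⁻² K⁻¹.
τ = C / λ = 1.94×10^8 / 17.3 = 1.12×10^7 s.
Equilibrium anomaly ΔT_eq = F / λ = 70.6 / 17.3 = 4.08 K.
t = 44.3 weeks = 2.68×10^7 s, so t/τ = 2.38.
ΔT(t) = ΔT_eq (1 − e^(−t/τ)) = 4.08 × (1 − e^−2.38) = 3.70 K.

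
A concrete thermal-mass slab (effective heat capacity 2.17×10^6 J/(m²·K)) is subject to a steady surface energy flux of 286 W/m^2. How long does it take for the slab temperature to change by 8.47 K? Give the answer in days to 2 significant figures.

0.74 days

Areal heat capacity C = 2.17×10^6 J/(m²·K) (given).
Time required: Δt = C ΔT / F = 2.17×10^6 × 8.47 / 286 = 64300 s.
In days: 64300 s / (86400 s/day) = 0.744 days.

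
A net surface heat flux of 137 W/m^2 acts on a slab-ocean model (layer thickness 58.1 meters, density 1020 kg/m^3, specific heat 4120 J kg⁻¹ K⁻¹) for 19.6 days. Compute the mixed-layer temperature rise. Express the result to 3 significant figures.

Areal heat capacity C = ρ c_p D = 1020 × 4120 × 58.1 = 2.44×10^8 J m⁻² K⁻¹.
Net heat input Q = F Δt = 137 × (19.6 days × 86400 s/day) = 2.32×10^8 J/m².
ΔT = Q / C = 2.32×10^8 / 2.44×10^8 = 0.950 K.

0.950 K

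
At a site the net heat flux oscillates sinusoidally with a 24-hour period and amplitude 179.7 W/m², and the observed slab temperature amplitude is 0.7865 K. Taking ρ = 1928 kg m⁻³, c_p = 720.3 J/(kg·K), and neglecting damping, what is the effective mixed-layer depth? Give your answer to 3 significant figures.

ω = 2π / 86400 s = 7.27×10^-5 s⁻¹.
Required C = F₀ / (A ω) = 179.7 / (0.7865 × 7.27×10^-5) = 3.14×10^6 J/(m²·K).
D = C / (ρ c_p) = 3.14×10^6 / (1928 × 720.3) = 2.26 m.

2.26 m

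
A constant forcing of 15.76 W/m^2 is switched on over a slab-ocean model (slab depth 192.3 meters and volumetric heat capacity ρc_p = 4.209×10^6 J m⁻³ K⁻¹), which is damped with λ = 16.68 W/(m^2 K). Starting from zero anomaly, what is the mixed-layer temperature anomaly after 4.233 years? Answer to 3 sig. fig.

0.885 K

Areal heat capacity C = ρc_p × D = 4.209×10^6 × 192.3 = 8.09×10^8 J/(m²·K).
τ = C / λ = 8.09×10^8 / 16.68 = 4.85×10^7 s.
Equilibrium anomaly ΔT_eq = F / λ = 15.76 / 16.68 = 0.945 K.
t = 4.233 years = 1.34×10^8 s, so t/τ = 2.75.
ΔT(t) = ΔT_eq (1 − e^(−t/τ)) = 0.945 × (1 − e^−2.75) = 0.885 K.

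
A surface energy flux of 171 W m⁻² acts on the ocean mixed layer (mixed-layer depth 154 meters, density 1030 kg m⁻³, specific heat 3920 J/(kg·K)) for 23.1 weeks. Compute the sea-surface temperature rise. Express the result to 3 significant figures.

Areal heat capacity C = ρ c_p D = 1030 × 3920 × 154 = 6.22×10^8 J m⁻² K⁻¹.
Net heat input Q = F Δt = 171 × (23.1 weeks × 6.048×10^5 s/week) = 2.39×10^9 J/m².
ΔT = Q / C = 2.39×10^9 / 6.22×10^8 = 3.84 K.

3.84 K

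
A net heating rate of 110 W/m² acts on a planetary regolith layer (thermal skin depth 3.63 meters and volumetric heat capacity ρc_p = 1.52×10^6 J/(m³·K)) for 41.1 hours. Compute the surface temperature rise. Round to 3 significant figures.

2.95 K

Areal heat capacity C = ρc_p × D = 1.52×10^6 × 3.63 = 5.52×10^6 J/(m²·K).
Net heat input Q = F Δt = 110 × (41.1 hours × 3600 s/hour) = 1.63×10^7 J/m².
ΔT = Q / C = 1.63×10^7 / 5.52×10^6 = 2.95 K.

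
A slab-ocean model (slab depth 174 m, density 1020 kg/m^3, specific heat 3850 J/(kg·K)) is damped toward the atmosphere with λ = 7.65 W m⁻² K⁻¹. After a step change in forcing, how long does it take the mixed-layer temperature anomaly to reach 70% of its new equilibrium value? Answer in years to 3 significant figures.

Areal heat capacity C = ρ c_p D = 1020 × 3850 × 174 = 6.83×10^8 J/(m²·K).
τ = C / λ = 6.83×10^8 / 7.65 = 8.93×10^7 s.
Fraction reached: 1 − e^(−t/τ) = 0.70 ⇒ t = −τ ln(1 − 0.70) = τ × 1.20.
t = 1.08×10^8 s = 3.41 years.

3.41 years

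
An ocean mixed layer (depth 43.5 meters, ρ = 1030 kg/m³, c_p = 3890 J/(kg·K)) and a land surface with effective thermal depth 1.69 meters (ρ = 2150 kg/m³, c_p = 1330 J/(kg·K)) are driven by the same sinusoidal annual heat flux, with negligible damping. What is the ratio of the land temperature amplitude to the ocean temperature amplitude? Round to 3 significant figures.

36.1

C_ocean = 1030 × 3890 × 43.5 = 1.74×10^8 J/(m²·K).
C_land = 2150 × 1330 × 1.69 = 4.83×10^6 J/(m²·K).
Undamped amplitude ∝ 1/C, so A_land/A_ocean = C_ocean/C_land = 36.1.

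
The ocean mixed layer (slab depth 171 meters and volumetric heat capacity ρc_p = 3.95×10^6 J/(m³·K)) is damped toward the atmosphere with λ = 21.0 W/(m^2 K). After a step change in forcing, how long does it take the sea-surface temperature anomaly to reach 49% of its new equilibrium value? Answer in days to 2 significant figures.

Areal heat capacity C = ρc_p × D = 3.95×10^6 × 171 = 6.75×10^8 J m⁻² K⁻¹.
τ = C / λ = 6.75×10^8 / 21.0 = 3.22×10^7 s.
Fraction reached: 1 − e^(−t/τ) = 0.49 ⇒ t = −τ ln(1 − 0.49) = τ × 0.673.
t = 2.17×10^7 s = 251 days.

250 days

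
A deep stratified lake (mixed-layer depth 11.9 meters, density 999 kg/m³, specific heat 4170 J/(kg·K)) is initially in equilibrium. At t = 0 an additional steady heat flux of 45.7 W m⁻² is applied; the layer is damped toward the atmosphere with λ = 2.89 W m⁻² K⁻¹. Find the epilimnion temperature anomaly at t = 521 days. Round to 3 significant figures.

14.7 K

Areal heat capacity C = ρ c_p D = 999 × 4170 × 11.9 = 4.96×10^7 J/(m²·K).
τ = C / λ = 4.96×10^7 / 2.89 = 1.72×10^7 s.
Equilibrium anomaly ΔT_eq = F / λ = 45.7 / 2.89 = 15.8 K.
t = 521 days = 4.50×10^7 s, so t/τ = 2.62.
ΔT(t) = ΔT_eq (1 − e^(−t/τ)) = 15.8 × (1 − e^−2.62) = 14.7 K.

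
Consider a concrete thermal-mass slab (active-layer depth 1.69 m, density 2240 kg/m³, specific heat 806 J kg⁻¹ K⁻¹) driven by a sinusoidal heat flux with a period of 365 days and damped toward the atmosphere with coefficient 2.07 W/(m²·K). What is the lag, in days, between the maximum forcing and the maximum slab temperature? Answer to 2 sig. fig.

Areal heat capacity C = ρ c_p D = 2240 × 806 × 1.69 = 3.05×10^6 J m⁻² K⁻¹.
ω = 2π / 3.15×10^7 s = 1.99×10^-7 s⁻¹.
Phase lag φ = arctan(Cω/λ) = arctan(0.608/2.07) = 0.286 rad.
Time lag = φ / ω = 0.286 / 1.99×10^-7 = 1.43×10^6 s = 16.6 days.

17 days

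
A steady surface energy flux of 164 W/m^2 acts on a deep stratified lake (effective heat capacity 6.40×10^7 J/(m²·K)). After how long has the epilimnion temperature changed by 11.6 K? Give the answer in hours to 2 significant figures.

1300 hours

Areal heat capacity C = 6.40×10^7 J/(m²·K) (given).
Time required: Δt = C ΔT / F = 6.40×10^7 × 11.6 / 164 = 4.53×10^6 s.
In hours: 4.53×10^6 s / (3600 s/hour) = 1260 hours.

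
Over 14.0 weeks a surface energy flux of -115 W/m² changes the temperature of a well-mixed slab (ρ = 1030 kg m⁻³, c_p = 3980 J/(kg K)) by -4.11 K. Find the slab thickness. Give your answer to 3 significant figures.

57.8 m

Heat input Q = F Δt = -115 × 8.47×10^6 s = -9.74×10^8 J/m².
Required areal heat capacity C = Q / ΔT = 2.37×10^8 J/(m²·K).
Depth D = C / (ρ c_p) = 2.37×10^8 / (1030 × 3980) = 57.8 m.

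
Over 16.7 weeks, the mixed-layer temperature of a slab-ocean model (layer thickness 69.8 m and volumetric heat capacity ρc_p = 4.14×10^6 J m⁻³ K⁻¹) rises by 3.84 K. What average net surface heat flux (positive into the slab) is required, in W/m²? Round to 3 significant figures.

Areal heat capacity C = ρc_p × D = 4.14×10^6 × 69.8 = 2.89×10^8 J m⁻² K⁻¹.
Required heat per unit area: Q = C ΔT = 2.89×10^8 × 3.84 = 1.11×10^9 J/m².
Flux F = Q / Δt = 1.11×10^9 / 1.01×10^7 s = 110 W/m².

110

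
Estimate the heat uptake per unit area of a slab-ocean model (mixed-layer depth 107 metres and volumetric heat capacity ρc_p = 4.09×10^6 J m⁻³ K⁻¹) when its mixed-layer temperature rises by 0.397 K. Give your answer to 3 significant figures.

Areal heat capacity C = ρc_p × D = 4.09×10^6 × 107 = 4.38×10^8 J/(m^2 K).
ΔQ = C ΔT = 4.38×10^8 × 0.397 = 1.74×10^8 J/m².

1.74×10^8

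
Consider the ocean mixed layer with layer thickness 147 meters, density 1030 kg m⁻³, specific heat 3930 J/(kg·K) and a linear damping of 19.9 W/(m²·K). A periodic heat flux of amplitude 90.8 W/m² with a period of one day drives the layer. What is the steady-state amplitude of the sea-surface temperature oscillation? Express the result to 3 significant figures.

0.00210 K

Areal heat capacity C = ρ c_p D = 1030 × 3930 × 147 = 5.95×10^8 J/(m^2 K).
Angular frequency ω = 2π / T = 2π / 86400 s = 7.27×10^-5 s⁻¹.
√((Cω)² + λ²) = √((43300)² + 19.9²) = 43300 W/(m²·K).
Amplitude A = F₀ / √((Cω)²+λ²) = 90.8 / 43300 = 0.00210 K.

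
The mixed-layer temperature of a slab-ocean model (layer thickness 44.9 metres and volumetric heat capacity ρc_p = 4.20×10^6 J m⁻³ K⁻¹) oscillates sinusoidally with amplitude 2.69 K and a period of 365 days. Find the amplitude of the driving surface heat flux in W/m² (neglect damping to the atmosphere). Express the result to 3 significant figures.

101

Areal heat capacity C = ρc_p × D = 4.20×10^6 × 44.9 = 1.89×10^8 J/(m²·K).
ω = 2π / 3.15×10^7 s = 1.99×10^-7 s⁻¹.
Cω = 1.89×10^8 × 1.99×10^-7 = 37.6 W/(m²·K).
F₀ = A × Cω = 2.69 × 37.6 = 101 W/m².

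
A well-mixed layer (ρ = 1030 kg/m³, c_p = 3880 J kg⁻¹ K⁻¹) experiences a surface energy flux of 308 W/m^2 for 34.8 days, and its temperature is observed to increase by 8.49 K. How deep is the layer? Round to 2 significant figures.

Heat input Q = F Δt = 308 × 3.01×10^6 s = 9.26×10^8 J/m².
Required areal heat capacity C = Q / ΔT = 1.09×10^8 J/(m²·K).
Depth D = C / (ρ c_p) = 1.09×10^8 / (1030 × 3880) = 27.3 m.

27 m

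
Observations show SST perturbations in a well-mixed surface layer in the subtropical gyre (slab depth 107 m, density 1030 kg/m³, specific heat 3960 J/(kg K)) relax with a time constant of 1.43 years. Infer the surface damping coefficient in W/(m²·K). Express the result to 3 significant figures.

Areal heat capacity C = ρ c_p D = 1030 × 3960 × 107 = 4.36×10^8 J/(m^2 K).
τ = 1.43 years = 4.51×10^7 s.
λ = C / τ = 4.36×10^8 / 4.51×10^7 = 9.67 W/(m²·K).

9.67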